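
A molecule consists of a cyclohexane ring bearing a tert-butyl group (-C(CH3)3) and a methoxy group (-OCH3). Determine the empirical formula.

C11H22O

Atom tally by fragment:
  cyclohexane ring core → C:6 H:12
  (− 2 ring H displaced by substituents)
  + C(CH3)3 → C:4 H:9
  + OCH3 → C:1 H:3 O:1
Element totals:
  C: 11
  H: 22
  O: 1
Molecular formula: C11H22O.
gcd of subscripts (11, 22, 1) = 1, so the empirical formula equals the molecular formula.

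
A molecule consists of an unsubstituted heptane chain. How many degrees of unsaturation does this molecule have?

0

Atom tally by fragment:
  CH3 → C:1 H:3
  CH2 → C:1 H:2
  CH2 → C:1 H:2
  CH2 → C:1 H:2
  CH2 → C:1 H:2
  CH2 → C:1 H:2
  CH3 → C:1 H:3
Element totals:
  C: 7
  H: 16
Molecular formula: C7H16.
DoU = (2C + 2 + N − H − X) / 2 = (2·7 + 2 + 0 − 16 − 0) / 2 = 0.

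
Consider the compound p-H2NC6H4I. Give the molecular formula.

Atom tally by fragment:
  benzene ring core → C:6 H:6
  (− 2 ring H displaced by substituents)
  + NH2 → N:1 H:2
  + I → I:1
Element totals:
  C: 6
  H: 6
  I: 1
  N: 1

C6H6IN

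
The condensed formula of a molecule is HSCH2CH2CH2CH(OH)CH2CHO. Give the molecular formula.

C6H12O2S

Element totals:
  C: 6
  H: 12
  O: 2
  S: 1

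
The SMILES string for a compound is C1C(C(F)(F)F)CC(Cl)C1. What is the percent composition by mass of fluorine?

33.03%

Atom tally by fragment:
  cyclopentane ring core → C:5 H:10
  (− 2 ring H displaced by substituents)
  + CF3 → C:1 F:3
  + Cl → Cl:1
Element totals:
  C: 6
  H: 8
  Cl: 1
  F: 3
Molecular formula: C6H8ClF3.
Molar mass = 172.574 g/mol.
Mass from F: 3 × 18.998 = 56.994 g/mol.
%F = 56.994 / 172.574 × 100 = 33.03%.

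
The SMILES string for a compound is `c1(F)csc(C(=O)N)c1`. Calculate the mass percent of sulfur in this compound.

22.09%

Atom tally by fragment:
  thiophene ring core → C:4 H:4 S:1
  (− 2 ring H displaced by substituents)
  + F → F:1
  + CONH2 → C:1 H:2 O:1 N:1
Element totals:
  C: 5
  H: 4
  F: 1
  N: 1
  O: 1
  S: 1
Molecular formula: C5H4FNOS.
Molar mass = 145.151 g/mol.
Mass from S: 1 × 32.06 = 32.060 g/mol.
%S = 32.060 / 145.151 × 100 = 22.09%.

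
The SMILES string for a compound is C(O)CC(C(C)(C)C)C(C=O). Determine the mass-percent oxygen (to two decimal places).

Atom tally by fragment:
  HOCH2 → C:1 H:3 O:1
  CH2 → C:1 H:2
  CH(C(CH3)3) → C:5 H:10
  CH2CHO → C:2 H:3 O:1
Element totals:
  C: 9
  H: 18
  O: 2
Molecular formula: C9H18O2.
Molar mass = 158.241 g/mol.
Mass from O: 2 × 15.999 = 31.998 g/mol.
%O = 31.998 / 158.241 × 100 = 20.22%.

20.22%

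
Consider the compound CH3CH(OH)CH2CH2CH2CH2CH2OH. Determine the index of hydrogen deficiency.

0

Atom tally by fragment:
  CH3 → C:1 H:3
  CH(OH) → C:1 H:2 O:1
  CH2 → C:1 H:2
  CH2 → C:1 H:2
  CH2 → C:1 H:2
  CH2CH2OH → C:2 H:5 O:1
Element totals:
  C: 7
  H: 16
  O: 2
Molecular formula: C7H16O2.
DoU = (2C + 2 + N − H − X) / 2 = (2·7 + 2 + 0 − 16 − 0) / 2 = 0.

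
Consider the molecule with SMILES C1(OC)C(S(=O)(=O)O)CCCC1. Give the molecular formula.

C7H14O4S

Atom tally by fragment:
  cyclohexane ring core → C:6 H:12
  (− 2 ring H displaced by substituents)
  + OCH3 → C:1 H:3 O:1
  + SO3H → S:1 O:3 H:1
Element totals:
  C: 7
  H: 14
  O: 4
  S: 1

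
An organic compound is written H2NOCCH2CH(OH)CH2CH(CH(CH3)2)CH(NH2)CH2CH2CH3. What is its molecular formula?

C12H26N2O2

Element totals:
  C: 12
  H: 26
  N: 2
  O: 2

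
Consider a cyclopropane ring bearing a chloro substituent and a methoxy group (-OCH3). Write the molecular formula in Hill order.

C4H7ClO

Atom tally by fragment:
  cyclopropane ring core → C:3 H:6
  (− 2 ring H displaced by substituents)
  + Cl → Cl:1
  + OCH3 → C:1 H:3 O:1
Element totals:
  C: 4
  H: 7
  Cl: 1
  O: 1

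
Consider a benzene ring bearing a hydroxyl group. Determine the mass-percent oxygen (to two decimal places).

Atom tally by fragment:
  benzene ring core → C:6 H:6
  (− 1 ring H displaced by substituents)
  + OH → O:1 H:1
Element totals:
  C: 6
  H: 6
  O: 1
Molecular formula: C6H6O.
Molar mass = 94.113 g/mol.
Mass from O: 1 × 15.999 = 15.999 g/mol.
%O = 15.999 / 94.113 × 100 = 17.00%.

17.00%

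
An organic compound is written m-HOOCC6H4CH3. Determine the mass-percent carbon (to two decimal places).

70.58%

Atom tally by fragment:
  benzene ring core → C:6 H:6
  (− 2 ring H displaced by substituents)
  + COOH → C:1 H:1 O:2
  + CH3 → C:1 H:3
Element totals:
  C: 8
  H: 8
  O: 2
Molecular formula: C8H8O2.
Molar mass = 136.150 g/mol.
Mass from C: 8 × 12.011 = 96.088 g/mol.
%C = 96.088 / 136.150 × 100 = 70.58%.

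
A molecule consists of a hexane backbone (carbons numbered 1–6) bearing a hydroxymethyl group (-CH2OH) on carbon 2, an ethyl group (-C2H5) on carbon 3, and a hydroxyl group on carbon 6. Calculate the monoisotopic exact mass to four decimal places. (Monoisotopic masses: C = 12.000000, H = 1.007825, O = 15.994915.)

Atom tally by fragment:
  CH3 → C:1 H:3
  CH(CH2OH) → C:2 H:4 O:1
  CH(C2H5) → C:3 H:6
  CH2 → C:1 H:2
  CH2 → C:1 H:2
  CH2OH → C:1 H:3 O:1
Element totals:
  C: 9
  H: 20
  O: 2
Molecular formula: C9H20O2.
  M = 9(12.0) + 20(1.007825) + 2(15.994915)
    = 108.000000 + 20.156500 + 31.989830 = 160.146330

160.1463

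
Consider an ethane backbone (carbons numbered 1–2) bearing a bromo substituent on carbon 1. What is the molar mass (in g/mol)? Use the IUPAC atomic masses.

108.97 g/mol

Atom tally by fragment:
  BrCH2 → C:1 H:2 Br:1
  CH3 → C:1 H:3
Element totals:
  C: 2
  H: 5
  Br: 1
Molecular formula: C2H5Br.
  M = 2(12.011) + 5(1.008) + 79.904
    = 24.022 + 5.040 + 79.904 = 108.966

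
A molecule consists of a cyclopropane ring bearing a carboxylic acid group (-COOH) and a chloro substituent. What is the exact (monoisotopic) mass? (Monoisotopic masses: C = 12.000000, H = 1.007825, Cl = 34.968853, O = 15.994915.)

Atom tally by fragment:
  cyclopropane ring core → C:3 H:6
  (− 2 ring H displaced by substituents)
  + COOH → C:1 H:1 O:2
  + Cl → Cl:1
Element totals:
  C: 4
  H: 5
  Cl: 1
  O: 2
Molecular formula: C4H5ClO2.
  M = 4(12.0) + 5(1.007825) + 34.968853 + 2(15.994915)
    = 48.000000 + 5.039125 + 34.968853 + 31.989830 = 119.997808

119.9978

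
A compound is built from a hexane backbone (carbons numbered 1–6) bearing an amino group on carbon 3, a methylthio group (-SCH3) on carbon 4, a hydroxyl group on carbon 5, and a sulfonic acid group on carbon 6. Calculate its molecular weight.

Atom tally by fragment:
  CH3 → C:1 H:3
  CH2 → C:1 H:2
  CH(NH2) → C:1 H:3 N:1
  CH(SCH3) → C:2 H:4 S:1
  CH(OH) → C:1 H:2 O:1
  CH2SO3H → C:1 H:3 S:1 O:3
Element totals:
  C: 7
  H: 17
  N: 1
  O: 4
  S: 2
Molecular formula: C7H17NO4S2.
  M = 7(12.011) + 17(1.008) + 14.007 + 4(15.999) + 2(32.06)
    = 84.077 + 17.136 + 14.007 + 63.996 + 64.120 = 243.336

243.34 g/mol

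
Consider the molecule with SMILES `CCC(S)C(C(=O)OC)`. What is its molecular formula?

C6H12O2S

Atom tally by fragment:
  CH3 → C:1 H:3
  CH2 → C:1 H:2
  CH(SH) → C:1 H:2 S:1
  CH2COOCH3 → C:3 H:5 O:2
Element totals:
  C: 6
  H: 12
  O: 2
  S: 1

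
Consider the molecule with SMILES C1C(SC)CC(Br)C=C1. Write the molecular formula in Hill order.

C7H11BrS

Atom tally by fragment:
  cyclohexene ring core → C:6 H:10
  (− 2 ring H displaced by substituents)
  + SCH3 → C:1 H:3 S:1
  + Br → Br:1
Element totals:
  C: 7
  H: 11
  Br: 1
  S: 1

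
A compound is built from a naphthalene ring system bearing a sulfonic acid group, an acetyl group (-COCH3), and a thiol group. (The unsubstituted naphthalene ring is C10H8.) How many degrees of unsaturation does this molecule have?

Atom tally by fragment:
  naphthalene ring system core → C:10 H:8
  (− 3 ring H displaced by substituents)
  + SO3H → S:1 O:3 H:1
  + COCH3 → C:2 H:3 O:1
  + SH → S:1 H:1
Element totals:
  C: 12
  H: 10
  O: 4
  S: 2
Molecular formula: C12H10O4S2.
DoU = (2C + 2 + N − H − X) / 2 = (2·12 + 2 + 0 − 10 − 0) / 2 = 8.

8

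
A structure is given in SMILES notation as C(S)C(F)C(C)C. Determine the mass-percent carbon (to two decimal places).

Atom tally by fragment:
  HSCH2 → C:1 H:3 S:1
  CH(F) → C:1 H:1 F:1
  CH(CH3) → C:2 H:4
  CH3 → C:1 H:3
Element totals:
  C: 5
  H: 11
  F: 1
  S: 1
Molecular formula: C5H11FS.
Molar mass = 122.201 g/mol.
Mass from C: 5 × 12.011 = 60.055 g/mol.
%C = 60.055 / 122.201 × 100 = 49.14%.

49.14%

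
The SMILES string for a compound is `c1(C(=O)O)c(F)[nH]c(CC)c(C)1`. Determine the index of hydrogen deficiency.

4

Atom tally by fragment:
  pyrrole ring core → C:4 H:5 N:1
  (− 4 ring H displaced by substituents)
  + COOH → C:1 H:1 O:2
  + F → F:1
  + C2H5 → C:2 H:5
  + CH3 → C:1 H:3
Element totals:
  C: 8
  H: 10
  F: 1
  N: 1
  O: 2
Molecular formula: C8H10FNO2.
DoU = (2C + 2 + N − H − X) / 2 = (2·8 + 2 + 1 − 10 − 1) / 2 = 4.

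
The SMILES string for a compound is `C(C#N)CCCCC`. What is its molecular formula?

C7H13N

Atom tally by fragment:
  NCCH2 → C:2 H:2 N:1
  CH2 → C:1 H:2
  CH2 → C:1 H:2
  CH2 → C:1 H:2
  CH2 → C:1 H:2
  CH3 → C:1 H:3
Element totals:
  C: 7
  H: 13
  N: 1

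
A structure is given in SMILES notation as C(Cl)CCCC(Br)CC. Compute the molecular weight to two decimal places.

213.54 g/mol

Atom tally by fragment:
  ClCH2 → C:1 H:2 Cl:1
  CH2 → C:1 H:2
  CH2 → C:1 H:2
  CH2 → C:1 H:2
  CH(Br) → C:1 H:1 Br:1
  CH2 → C:1 H:2
  CH3 → C:1 H:3
Element totals:
  C: 7
  H: 14
  Br: 1
  Cl: 1
Molecular formula: C7H14BrCl.
  M = 7(12.011) + 14(1.008) + 79.904 + 35.45
    = 84.077 + 14.112 + 79.904 + 35.450 = 213.543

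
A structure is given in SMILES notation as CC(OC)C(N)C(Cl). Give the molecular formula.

C5H12ClNO

Atom tally by fragment:
  CH3 → C:1 H:3
  CH(OCH3) → C:2 H:4 O:1
  CH(NH2) → C:1 H:3 N:1
  CH2Cl → C:1 H:2 Cl:1
Element totals:
  C: 5
  H: 12
  Cl: 1
  N: 1
  O: 1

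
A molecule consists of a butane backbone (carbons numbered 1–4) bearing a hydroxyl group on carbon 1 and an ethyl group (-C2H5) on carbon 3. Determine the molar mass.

Atom tally by fragment:
  HOCH2 → C:1 H:3 O:1
  CH2 → C:1 H:2
  CH(C2H5) → C:3 H:6
  CH3 → C:1 H:3
Element totals:
  C: 6
  H: 14
  O: 1
Molecular formula: C6H14O.
  M = 6(12.011) + 14(1.008) + 15.999
    = 72.066 + 14.112 + 15.999 = 102.177

102.18 g/mol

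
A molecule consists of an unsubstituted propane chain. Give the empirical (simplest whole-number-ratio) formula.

C3H8

Atom tally by fragment:
  CH3 → C:1 H:3
  CH2 → C:1 H:2
  CH3 → C:1 H:3
Element totals:
  C: 3
  H: 8
Molecular formula: C3H8.
gcd of subscripts (3, 8) = 1, so the empirical formula equals the molecular formula.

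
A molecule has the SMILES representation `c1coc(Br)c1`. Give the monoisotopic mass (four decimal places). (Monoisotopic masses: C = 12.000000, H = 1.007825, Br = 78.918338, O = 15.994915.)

Atom tally by fragment:
  furan ring core → C:4 H:4 O:1
  (− 1 ring H displaced by substituents)
  + Br → Br:1
Element totals:
  C: 4
  H: 3
  Br: 1
  O: 1
Molecular formula: C4H3BrO.
  M = 4(12.0) + 3(1.007825) + 78.918338 + 15.994915
    = 48.000000 + 3.023475 + 78.918338 + 15.994915 = 145.936728

145.9367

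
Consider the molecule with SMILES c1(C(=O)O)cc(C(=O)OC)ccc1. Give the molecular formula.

C9H8O4

Atom tally by fragment:
  benzene ring core → C:6 H:6
  (− 2 ring H displaced by substituents)
  + COOH → C:1 H:1 O:2
  + COOCH3 → C:2 H:3 O:2
Element totals:
  C: 9
  H: 8
  O: 4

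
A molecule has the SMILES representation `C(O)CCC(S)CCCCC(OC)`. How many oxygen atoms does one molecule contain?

2

Atom tally by fragment:
  HOCH2 → C:1 H:3 O:1
  CH2 → C:1 H:2
  CH2 → C:1 H:2
  CH(SH) → C:1 H:2 S:1
  CH2 → C:1 H:2
  CH2 → C:1 H:2
  CH2 → C:1 H:2
  CH2 → C:1 H:2
  CH2OCH3 → C:2 H:5 O:1
Element totals:
  C: 10
  H: 22
  O: 2
  S: 1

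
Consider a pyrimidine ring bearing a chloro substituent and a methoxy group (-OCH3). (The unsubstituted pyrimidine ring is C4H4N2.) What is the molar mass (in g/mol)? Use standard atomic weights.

144.56 g/mol

Atom tally by fragment:
  pyrimidine ring core → C:4 H:4 N:2
  (− 2 ring H displaced by substituents)
  + Cl → Cl:1
  + OCH3 → C:1 H:3 O:1
Element totals:
  C: 5
  H: 5
  Cl: 1
  N: 2
  O: 1
Molecular formula: C5H5ClN2O.
  M = 5(12.011) + 5(1.008) + 35.45 + 2(14.007) + 15.999
    = 60.055 + 5.040 + 35.450 + 28.014 + 15.999 = 144.558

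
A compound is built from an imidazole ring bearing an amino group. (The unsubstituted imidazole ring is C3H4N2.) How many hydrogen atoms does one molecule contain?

5

Atom tally by fragment:
  imidazole ring core → C:3 H:4 N:2
  (− 1 ring H displaced by substituents)
  + NH2 → N:1 H:2
Element totals:
  C: 3
  H: 5
  N: 3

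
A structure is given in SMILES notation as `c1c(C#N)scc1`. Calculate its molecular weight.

Atom tally by fragment:
  thiophene ring core → C:4 H:4 S:1
  (− 1 ring H displaced by substituents)
  + CN → C:1 N:1
Element totals:
  C: 5
  H: 3
  N: 1
  S: 1
Molecular formula: C5H3NS.
  M = 5(12.011) + 3(1.008) + 14.007 + 32.06
    = 60.055 + 3.024 + 14.007 + 32.060 = 109.146

109.15 g/mol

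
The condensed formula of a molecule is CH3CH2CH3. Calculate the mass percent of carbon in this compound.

Element totals:
  C: 3
  H: 8
Molecular formula: C3H8.
Molar mass = 44.097 g/mol.
Mass from C: 3 × 12.011 = 36.033 g/mol.
%C = 36.033 / 44.097 × 100 = 81.71%.

81.71%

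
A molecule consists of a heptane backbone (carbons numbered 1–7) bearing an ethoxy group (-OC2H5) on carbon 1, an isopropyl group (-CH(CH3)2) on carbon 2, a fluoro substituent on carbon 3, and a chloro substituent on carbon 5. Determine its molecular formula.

Atom tally by fragment:
  C2H5OCH2 → C:3 H:7 O:1
  CH(CH(CH3)2) → C:4 H:8
  CH(F) → C:1 H:1 F:1
  CH2 → C:1 H:2
  CH(Cl) → C:1 H:1 Cl:1
  CH2 → C:1 H:2
  CH3 → C:1 H:3
Element totals:
  C: 12
  H: 24
  Cl: 1
  F: 1
  O: 1

C12H24ClFO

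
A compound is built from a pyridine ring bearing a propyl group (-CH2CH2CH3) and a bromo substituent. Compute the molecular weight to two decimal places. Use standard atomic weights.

Atom tally by fragment:
  pyridine ring core → C:5 H:5 N:1
  (− 2 ring H displaced by substituents)
  + CH2CH2CH3 → C:3 H:7
  + Br → Br:1
Element totals:
  C: 8
  H: 10
  Br: 1
  N: 1
Molecular formula: C8H10BrN.
  M = 8(12.011) + 10(1.008) + 79.904 + 14.007
    = 96.088 + 10.080 + 79.904 + 14.007 = 200.079

200.08 g/mol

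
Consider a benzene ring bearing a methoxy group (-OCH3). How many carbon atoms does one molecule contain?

7

Atom tally by fragment:
  benzene ring core → C:6 H:6
  (− 1 ring H displaced by substituents)
  + OCH3 → C:1 H:3 O:1
Element totals:
  C: 7
  H: 8
  O: 1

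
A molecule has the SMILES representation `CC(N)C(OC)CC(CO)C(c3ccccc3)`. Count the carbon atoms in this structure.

Atom tally by fragment:
  CH3 → C:1 H:3
  CH(NH2) → C:1 H:3 N:1
  CH(OCH3) → C:2 H:4 O:1
  CH2 → C:1 H:2
  CH(CH2OH) → C:2 H:4 O:1
  CH2C6H5 → C:7 H:7
Element totals:
  C: 14
  H: 23
  N: 1
  O: 2

14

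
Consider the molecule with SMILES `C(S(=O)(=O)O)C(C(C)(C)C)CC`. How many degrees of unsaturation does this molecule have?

0

Atom tally by fragment:
  HO3SCH2 → C:1 H:3 S:1 O:3
  CH(C(CH3)3) → C:5 H:10
  CH2 → C:1 H:2
  CH3 → C:1 H:3
Element totals:
  C: 8
  H: 18
  O: 3
  S: 1
Molecular formula: C8H18O3S.
DoU = (2C + 2 + N − H − X) / 2 = (2·8 + 2 + 0 − 18 − 0) / 2 = 0.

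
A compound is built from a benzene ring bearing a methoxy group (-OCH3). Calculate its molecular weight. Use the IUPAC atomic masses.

Atom tally by fragment:
  benzene ring core → C:6 H:6
  (− 1 ring H displaced by substituents)
  + OCH3 → C:1 H:3 O:1
Element totals:
  C: 7
  H: 8
  O: 1
Molecular formula: C7H8O.
  M = 7(12.011) + 8(1.008) + 15.999
    = 84.077 + 8.064 + 15.999 = 108.140

108.14 g/mol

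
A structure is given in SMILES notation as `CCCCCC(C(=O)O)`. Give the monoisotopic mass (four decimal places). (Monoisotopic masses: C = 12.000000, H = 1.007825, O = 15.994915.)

Atom tally by fragment:
  CH3 → C:1 H:3
  CH2 → C:1 H:2
  CH2 → C:1 H:2
  CH2 → C:1 H:2
  CH2 → C:1 H:2
  CH2COOH → C:2 H:3 O:2
Element totals:
  C: 7
  H: 14
  O: 2
Molecular formula: C7H14O2.
  M = 7(12.0) + 14(1.007825) + 2(15.994915)
    = 84.000000 + 14.109550 + 31.989830 = 130.099380

130.0994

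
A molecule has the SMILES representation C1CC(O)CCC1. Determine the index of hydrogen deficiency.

1

Atom tally by fragment:
  cyclohexane ring core → C:6 H:12
  (− 1 ring H displaced by substituents)
  + OH → O:1 H:1
Element totals:
  C: 6
  H: 12
  O: 1
Molecular formula: C6H12O.
DoU = (2C + 2 + N − H − X) / 2 = (2·6 + 2 + 0 − 12 − 0) / 2 = 1.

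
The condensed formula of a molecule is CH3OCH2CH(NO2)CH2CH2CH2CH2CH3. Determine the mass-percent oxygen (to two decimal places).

27.39%

Atom tally by fragment:
  CH3OCH2 → C:2 H:5 O:1
  CH(NO2) → C:1 H:1 N:1 O:2
  CH2 → C:1 H:2
  CH2 → C:1 H:2
  CH2 → C:1 H:2
  CH2 → C:1 H:2
  CH3 → C:1 H:3
Element totals:
  C: 8
  H: 17
  N: 1
  O: 3
Molecular formula: C8H17NO3.
Molar mass = 175.228 g/mol.
Mass from O: 3 × 15.999 = 47.997 g/mol.
%O = 47.997 / 175.228 × 100 = 27.39%.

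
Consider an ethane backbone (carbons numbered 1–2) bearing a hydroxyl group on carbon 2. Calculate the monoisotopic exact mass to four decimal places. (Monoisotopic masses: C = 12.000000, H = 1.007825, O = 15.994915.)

46.0419

Atom tally by fragment:
  CH3 → C:1 H:3
  CH2OH → C:1 H:3 O:1
Element totals:
  C: 2
  H: 6
  O: 1
Molecular formula: C2H6O.
  M = 2(12.0) + 6(1.007825) + 15.994915
    = 24.000000 + 6.046950 + 15.994915 = 46.041865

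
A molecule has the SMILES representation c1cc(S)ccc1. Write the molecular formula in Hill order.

C6H6S

Atom tally by fragment:
  benzene ring core → C:6 H:6
  (− 1 ring H displaced by substituents)
  + SH → S:1 H:1
Element totals:
  C: 6
  H: 6
  S: 1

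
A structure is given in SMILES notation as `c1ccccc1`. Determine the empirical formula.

CH

Atom tally by fragment:
  benzene ring core → C:6 H:6
Element totals:
  C: 6
  H: 6
Molecular formula: C6H6.
gcd of subscripts = 6; dividing each by 6:
  C: 6/6 = 1
  H: 6/6 = 1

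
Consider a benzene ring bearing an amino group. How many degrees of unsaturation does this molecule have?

4

Atom tally by fragment:
  benzene ring core → C:6 H:6
  (− 1 ring H displaced by substituents)
  + NH2 → N:1 H:2
Element totals:
  C: 6
  H: 7
  N: 1
Molecular formula: C6H7N.
DoU = (2C + 2 + N − H − X) / 2 = (2·6 + 2 + 1 − 7 − 0) / 2 = 4.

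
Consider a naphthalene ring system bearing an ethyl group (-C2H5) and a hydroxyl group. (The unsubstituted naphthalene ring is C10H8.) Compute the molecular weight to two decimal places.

172.23 g/mol

Atom tally by fragment:
  naphthalene ring system core → C:10 H:8
  (− 2 ring H displaced by substituents)
  + C2H5 → C:2 H:5
  + OH → O:1 H:1
Element totals:
  C: 12
  H: 12
  O: 1
Molecular formula: C12H12O.
  M = 12(12.011) + 12(1.008) + 15.999
    = 144.132 + 12.096 + 15.999 = 172.227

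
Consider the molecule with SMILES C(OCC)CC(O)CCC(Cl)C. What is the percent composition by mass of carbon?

Atom tally by fragment:
  C2H5OCH2 → C:3 H:7 O:1
  CH2 → C:1 H:2
  CH(OH) → C:1 H:2 O:1
  CH2 → C:1 H:2
  CH2 → C:1 H:2
  CH(Cl) → C:1 H:1 Cl:1
  CH3 → C:1 H:3
Element totals:
  C: 9
  H: 19
  Cl: 1
  O: 2
Molecular formula: C9H19ClO2.
Molar mass = 194.699 g/mol.
Mass from C: 9 × 12.011 = 108.099 g/mol.
%C = 108.099 / 194.699 × 100 = 55.52%.

55.52%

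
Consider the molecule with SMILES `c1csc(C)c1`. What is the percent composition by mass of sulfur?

Atom tally by fragment:
  thiophene ring core → C:4 H:4 S:1
  (− 1 ring H displaced by substituents)
  + CH3 → C:1 H:3
Element totals:
  C: 5
  H: 6
  S: 1
Molecular formula: C5H6S.
Molar mass = 98.163 g/mol.
Mass from S: 1 × 32.06 = 32.060 g/mol.
%S = 32.060 / 98.163 × 100 = 32.66%.

32.66%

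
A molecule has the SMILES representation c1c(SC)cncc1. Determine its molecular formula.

C6H7NS

Atom tally by fragment:
  pyridine ring core → C:5 H:5 N:1
  (− 1 ring H displaced by substituents)
  + SCH3 → C:1 H:3 S:1
Element totals:
  C: 6
  H: 7
  N: 1
  S: 1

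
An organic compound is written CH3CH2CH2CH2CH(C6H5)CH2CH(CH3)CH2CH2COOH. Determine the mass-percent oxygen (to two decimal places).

Element totals:
  C: 17
  H: 26
  O: 2
Molecular formula: C17H26O2.
Molar mass = 262.393 g/mol.
Mass from O: 2 × 15.999 = 31.998 g/mol.
%O = 31.998 / 262.393 × 100 = 12.19%.

12.19%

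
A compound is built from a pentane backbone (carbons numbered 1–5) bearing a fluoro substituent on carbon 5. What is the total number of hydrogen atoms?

11

Atom tally by fragment:
  CH3 → C:1 H:3
  CH2 → C:1 H:2
  CH2 → C:1 H:2
  CH2 → C:1 H:2
  CH2F → C:1 H:2 F:1
Element totals:
  C: 5
  H: 11
  F: 1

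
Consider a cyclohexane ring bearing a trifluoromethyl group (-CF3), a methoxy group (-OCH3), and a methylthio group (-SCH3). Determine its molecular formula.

C9H15F3OS

Atom tally by fragment:
  cyclohexane ring core → C:6 H:12
  (− 3 ring H displaced by substituents)
  + CF3 → C:1 F:3
  + OCH3 → C:1 H:3 O:1
  + SCH3 → C:1 H:3 S:1
Element totals:
  C: 9
  H: 15
  F: 3
  O: 1
  S: 1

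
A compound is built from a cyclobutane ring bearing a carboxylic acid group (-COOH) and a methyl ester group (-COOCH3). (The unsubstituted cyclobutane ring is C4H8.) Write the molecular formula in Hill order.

Atom tally by fragment:
  cyclobutane ring core → C:4 H:8
  (− 2 ring H displaced by substituents)
  + COOH → C:1 H:1 O:2
  + COOCH3 → C:2 H:3 O:2
Element totals:
  C: 7
  H: 10
  O: 4

C7H10O4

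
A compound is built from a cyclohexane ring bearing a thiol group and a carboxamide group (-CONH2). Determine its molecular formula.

C7H13NOS

Atom tally by fragment:
  cyclohexane ring core → C:6 H:12
  (− 2 ring H displaced by substituents)
  + SH → S:1 H:1
  + CONH2 → C:1 H:2 O:1 N:1
Element totals:
  C: 7
  H: 13
  N: 1
  O: 1
  S: 1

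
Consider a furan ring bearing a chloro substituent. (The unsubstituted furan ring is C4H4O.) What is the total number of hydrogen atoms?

Atom tally by fragment:
  furan ring core → C:4 H:4 O:1
  (− 1 ring H displaced by substituents)
  + Cl → Cl:1
Element totals:
  C: 4
  H: 3
  Cl: 1
  O: 1

3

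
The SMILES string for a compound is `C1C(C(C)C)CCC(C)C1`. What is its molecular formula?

C10H20

Atom tally by fragment:
  cyclohexane ring core → C:6 H:12
  (− 2 ring H displaced by substituents)
  + CH(CH3)2 → C:3 H:7
  + CH3 → C:1 H:3
Element totals:
  C: 10
  H: 20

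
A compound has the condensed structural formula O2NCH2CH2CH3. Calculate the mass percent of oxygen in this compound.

35.91%

Atom tally by fragment:
  O2NCH2 → C:1 H:2 N:1 O:2
  CH2 → C:1 H:2
  CH3 → C:1 H:3
Element totals:
  C: 3
  H: 7
  N: 1
  O: 2
Molecular formula: C3H7NO2.
Molar mass = 89.094 g/mol.
Mass from O: 2 × 15.999 = 31.998 g/mol.
%O = 31.998 / 89.094 × 100 = 35.91%.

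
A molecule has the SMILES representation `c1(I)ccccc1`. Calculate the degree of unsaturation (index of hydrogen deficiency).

4

Atom tally by fragment:
  benzene ring core → C:6 H:6
  (− 1 ring H displaced by substituents)
  + I → I:1
Element totals:
  C: 6
  H: 5
  I: 1
Molecular formula: C6H5I.
DoU = (2C + 2 + N − H − X) / 2 = (2·6 + 2 + 0 − 5 − 1) / 2 = 4.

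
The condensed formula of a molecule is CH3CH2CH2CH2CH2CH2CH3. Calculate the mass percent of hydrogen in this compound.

16.10%

Element totals:
  C: 7
  H: 16
Molecular formula: C7H16.
Molar mass = 100.205 g/mol.
Mass from H: 16 × 1.008 = 16.128 g/mol.
%H = 16.128 / 100.205 × 100 = 16.10%.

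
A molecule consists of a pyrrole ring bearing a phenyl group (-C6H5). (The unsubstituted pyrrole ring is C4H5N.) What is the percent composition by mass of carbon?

Atom tally by fragment:
  pyrrole ring core → C:4 H:5 N:1
  (− 1 ring H displaced by substituents)
  + C6H5 → C:6 H:5
Element totals:
  C: 10
  H: 9
  N: 1
Molecular formula: C10H9N.
Molar mass = 143.189 g/mol.
Mass from C: 10 × 12.011 = 120.110 g/mol.
%C = 120.110 / 143.189 × 100 = 83.88%.

83.88%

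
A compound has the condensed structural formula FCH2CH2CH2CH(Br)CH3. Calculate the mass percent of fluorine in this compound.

Element totals:
  C: 5
  H: 10
  Br: 1
  F: 1
Molecular formula: C5H10BrF.
Molar mass = 169.037 g/mol.
Mass from F: 1 × 18.998 = 18.998 g/mol.
%F = 18.998 / 169.037 × 100 = 11.24%.

11.24%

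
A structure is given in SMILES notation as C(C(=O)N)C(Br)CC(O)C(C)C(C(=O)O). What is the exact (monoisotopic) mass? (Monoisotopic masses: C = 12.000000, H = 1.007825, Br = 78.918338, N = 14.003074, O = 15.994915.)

Atom tally by fragment:
  H2NOCCH2 → C:2 H:4 O:1 N:1
  CH(Br) → C:1 H:1 Br:1
  CH2 → C:1 H:2
  CH(OH) → C:1 H:2 O:1
  CH(CH3) → C:2 H:4
  CH2COOH → C:2 H:3 O:2
Element totals:
  C: 9
  H: 16
  Br: 1
  N: 1
  O: 4
Molecular formula: C9H16BrNO4.
  M = 9(12.0) + 16(1.007825) + 78.918338 + 14.003074 + 4(15.994915)
    = 108.000000 + 16.125200 + 78.918338 + 14.003074 + 63.979660 = 281.026272

281.0263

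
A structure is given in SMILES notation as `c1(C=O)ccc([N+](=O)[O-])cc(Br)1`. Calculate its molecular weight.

Atom tally by fragment:
  benzene ring core → C:6 H:6
  (− 3 ring H displaced by substituents)
  + CHO → C:1 H:1 O:1
  + NO2 → N:1 O:2
  + Br → Br:1
Element totals:
  C: 7
  H: 4
  Br: 1
  N: 1
  O: 3
Molecular formula: C7H4BrNO3.
  M = 7(12.011) + 4(1.008) + 79.904 + 14.007 + 3(15.999)
    = 84.077 + 4.032 + 79.904 + 14.007 + 47.997 = 230.017

230.02 g/mol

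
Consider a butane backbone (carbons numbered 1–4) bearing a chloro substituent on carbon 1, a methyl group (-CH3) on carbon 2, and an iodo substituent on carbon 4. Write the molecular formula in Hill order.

Atom tally by fragment:
  ClCH2 → C:1 H:2 Cl:1
  CH(CH3) → C:2 H:4
  CH2 → C:1 H:2
  CH2I → C:1 H:2 I:1
Element totals:
  C: 5
  H: 10
  Cl: 1
  I: 1

C5H10ClI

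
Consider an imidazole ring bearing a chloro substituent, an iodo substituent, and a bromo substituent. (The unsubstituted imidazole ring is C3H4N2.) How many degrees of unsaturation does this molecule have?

Atom tally by fragment:
  imidazole ring core → C:3 H:4 N:2
  (− 3 ring H displaced by substituents)
  + Cl → Cl:1
  + I → I:1
  + Br → Br:1
Element totals:
  C: 3
  H: 1
  Br: 1
  Cl: 1
  I: 1
  N: 2
Molecular formula: C3HBrClIN2.
DoU = (2C + 2 + N − H − X) / 2 = (2·3 + 2 + 2 − 1 − 3) / 2 = 3.

3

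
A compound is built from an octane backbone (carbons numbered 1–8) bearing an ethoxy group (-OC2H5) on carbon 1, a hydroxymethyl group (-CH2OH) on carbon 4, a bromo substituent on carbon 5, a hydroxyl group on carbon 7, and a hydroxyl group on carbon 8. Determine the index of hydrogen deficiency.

Atom tally by fragment:
  C2H5OCH2 → C:3 H:7 O:1
  CH2 → C:1 H:2
  CH2 → C:1 H:2
  CH(CH2OH) → C:2 H:4 O:1
  CH(Br) → C:1 H:1 Br:1
  CH2 → C:1 H:2
  CH(OH) → C:1 H:2 O:1
  CH2OH → C:1 H:3 O:1
Element totals:
  C: 11
  H: 23
  Br: 1
  O: 4
Molecular formula: C11H23BrO4.
DoU = (2C + 2 + N − H − X) / 2 = (2·11 + 2 + 0 − 23 − 1) / 2 = 0.

0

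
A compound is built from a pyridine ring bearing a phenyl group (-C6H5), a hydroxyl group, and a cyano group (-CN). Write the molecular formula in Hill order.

C12H8N2O

Atom tally by fragment:
  pyridine ring core → C:5 H:5 N:1
  (− 3 ring H displaced by substituents)
  + C6H5 → C:6 H:5
  + OH → O:1 H:1
  + CN → C:1 N:1
Element totals:
  C: 12
  H: 8
  N: 2
  O: 1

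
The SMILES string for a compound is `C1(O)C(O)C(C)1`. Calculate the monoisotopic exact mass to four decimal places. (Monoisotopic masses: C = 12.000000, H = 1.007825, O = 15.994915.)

Atom tally by fragment:
  cyclopropane ring core → C:3 H:6
  (− 3 ring H displaced by substituents)
  + OH → O:1 H:1
  + OH → O:1 H:1
  + CH3 → C:1 H:3
Element totals:
  C: 4
  H: 8
  O: 2
Molecular formula: C4H8O2.
  M = 4(12.0) + 8(1.007825) + 2(15.994915)
    = 48.000000 + 8.062600 + 31.989830 = 88.052430

88.0524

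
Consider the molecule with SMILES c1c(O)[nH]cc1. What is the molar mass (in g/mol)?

Atom tally by fragment:
  pyrrole ring core → C:4 H:5 N:1
  (− 1 ring H displaced by substituents)
  + OH → O:1 H:1
Element totals:
  C: 4
  H: 5
  N: 1
  O: 1
Molecular formula: C4H5NO.
  M = 4(12.011) + 5(1.008) + 14.007 + 15.999
    = 48.044 + 5.040 + 14.007 + 15.999 = 83.090

83.09 g/mol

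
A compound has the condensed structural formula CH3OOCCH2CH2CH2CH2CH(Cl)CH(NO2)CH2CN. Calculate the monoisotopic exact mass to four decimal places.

Atom tally by fragment:
  CH3OOCCH2 → C:3 H:5 O:2
  CH2 → C:1 H:2
  CH2 → C:1 H:2
  CH2 → C:1 H:2
  CH(Cl) → C:1 H:1 Cl:1
  CH(NO2) → C:1 H:1 N:1 O:2
  CH2CN → C:2 H:2 N:1
Element totals:
  C: 10
  H: 15
  Cl: 1
  N: 2
  O: 4
Molecular formula: C10H15ClN2O4.
  M = 10(12.0) + 15(1.007825) + 34.968853 + 2(14.003074) + 4(15.994915)
    = 120.000000 + 15.117375 + 34.968853 + 28.006148 + 63.979660 = 262.072036

262.0720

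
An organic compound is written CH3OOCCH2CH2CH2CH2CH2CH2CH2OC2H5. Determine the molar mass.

Atom tally by fragment:
  CH3OOCCH2 → C:3 H:5 O:2
  CH2 → C:1 H:2
  CH2 → C:1 H:2
  CH2 → C:1 H:2
  CH2 → C:1 H:2
  CH2 → C:1 H:2
  CH2OC2H5 → C:3 H:7 O:1
Element totals:
  C: 11
  H: 22
  O: 3
Molecular formula: C11H22O3.
  M = 11(12.011) + 22(1.008) + 3(15.999)
    = 132.121 + 22.176 + 47.997 = 202.294

202.29 g/mol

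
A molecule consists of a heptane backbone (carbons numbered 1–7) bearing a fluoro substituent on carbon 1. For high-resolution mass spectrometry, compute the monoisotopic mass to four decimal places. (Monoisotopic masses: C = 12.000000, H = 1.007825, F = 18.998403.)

Atom tally by fragment:
  FCH2 → C:1 H:2 F:1
  CH2 → C:1 H:2
  CH2 → C:1 H:2
  CH2 → C:1 H:2
  CH2 → C:1 H:2
  CH2 → C:1 H:2
  CH3 → C:1 H:3
Element totals:
  C: 7
  H: 15
  F: 1
Molecular formula: C7H15F.
  M = 7(12.0) + 15(1.007825) + 18.998403
    = 84.000000 + 15.117375 + 18.998403 = 118.115778

118.1158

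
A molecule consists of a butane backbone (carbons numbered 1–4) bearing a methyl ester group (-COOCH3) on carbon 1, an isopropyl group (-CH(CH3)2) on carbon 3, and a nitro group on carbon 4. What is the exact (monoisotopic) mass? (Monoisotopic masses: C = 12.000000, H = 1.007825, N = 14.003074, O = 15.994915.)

203.1158

Atom tally by fragment:
  CH3OOCCH2 → C:3 H:5 O:2
  CH2 → C:1 H:2
  CH(CH(CH3)2) → C:4 H:8
  CH2NO2 → C:1 H:2 N:1 O:2
Element totals:
  C: 9
  H: 17
  N: 1
  O: 4
Molecular formula: C9H17NO4.
  M = 9(12.0) + 17(1.007825) + 14.003074 + 4(15.994915)
    = 108.000000 + 17.133025 + 14.003074 + 63.979660 = 203.115759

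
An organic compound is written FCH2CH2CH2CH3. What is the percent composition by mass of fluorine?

24.96%

Element totals:
  C: 4
  H: 9
  F: 1
Molecular formula: C4H9F.
Molar mass = 76.114 g/mol.
Mass from F: 1 × 18.998 = 18.998 g/mol.
%F = 18.998 / 76.114 × 100 = 24.96%.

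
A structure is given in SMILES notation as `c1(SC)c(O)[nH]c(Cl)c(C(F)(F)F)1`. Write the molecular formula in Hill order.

C6H5ClF3NOS

Atom tally by fragment:
  pyrrole ring core → C:4 H:5 N:1
  (− 4 ring H displaced by substituents)
  + SCH3 → C:1 H:3 S:1
  + OH → O:1 H:1
  + Cl → Cl:1
  + CF3 → C:1 F:3
Element totals:
  C: 6
  H: 5
  Cl: 1
  F: 3
  N: 1
  O: 1
  S: 1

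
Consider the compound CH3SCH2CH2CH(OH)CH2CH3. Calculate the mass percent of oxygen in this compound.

11.92%

Atom tally by fragment:
  CH3SCH2 → C:2 H:5 S:1
  CH2 → C:1 H:2
  CH(OH) → C:1 H:2 O:1
  CH2 → C:1 H:2
  CH3 → C:1 H:3
Element totals:
  C: 6
  H: 14
  O: 1
  S: 1
Molecular formula: C6H14OS.
Molar mass = 134.237 g/mol.
Mass from O: 1 × 15.999 = 15.999 g/mol.
%O = 15.999 / 134.237 × 100 = 11.92%.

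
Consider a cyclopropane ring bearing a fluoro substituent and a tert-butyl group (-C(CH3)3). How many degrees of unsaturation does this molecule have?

Atom tally by fragment:
  cyclopropane ring core → C:3 H:6
  (− 2 ring H displaced by substituents)
  + F → F:1
  + C(CH3)3 → C:4 H:9
Element totals:
  C: 7
  H: 13
  F: 1
Molecular formula: C7H13F.
DoU = (2C + 2 + N − H − X) / 2 = (2·7 + 2 + 0 − 13 − 1) / 2 = 1.

1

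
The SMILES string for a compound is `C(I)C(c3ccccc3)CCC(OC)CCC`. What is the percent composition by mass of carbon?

52.03%

Atom tally by fragment:
  ICH2 → C:1 H:2 I:1
  CH(C6H5) → C:7 H:6
  CH2 → C:1 H:2
  CH2 → C:1 H:2
  CH(OCH3) → C:2 H:4 O:1
  CH2 → C:1 H:2
  CH2 → C:1 H:2
  CH3 → C:1 H:3
Element totals:
  C: 15
  H: 23
  I: 1
  O: 1
Molecular formula: C15H23IO.
Molar mass = 346.252 g/mol.
Mass from C: 15 × 12.011 = 180.165 g/mol.
%C = 180.165 / 346.252 × 100 = 52.03%.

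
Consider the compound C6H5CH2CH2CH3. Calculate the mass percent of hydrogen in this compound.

Atom tally by fragment:
  C6H5CH2 → C:7 H:7
  CH2 → C:1 H:2
  CH3 → C:1 H:3
Element totals:
  C: 9
  H: 12
Molecular formula: C9H12.
Molar mass = 120.195 g/mol.
Mass from H: 12 × 1.008 = 12.096 g/mol.
%H = 12.096 / 120.195 × 100 = 10.06%.

10.06%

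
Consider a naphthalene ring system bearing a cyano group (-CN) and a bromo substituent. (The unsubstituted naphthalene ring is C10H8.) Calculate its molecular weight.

Atom tally by fragment:
  naphthalene ring system core → C:10 H:8
  (− 2 ring H displaced by substituents)
  + CN → C:1 N:1
  + Br → Br:1
Element totals:
  C: 11
  H: 6
  Br: 1
  N: 1
Molecular formula: C11H6BrN.
  M = 11(12.011) + 6(1.008) + 79.904 + 14.007
    = 132.121 + 6.048 + 79.904 + 14.007 = 232.080

232.08 g/mol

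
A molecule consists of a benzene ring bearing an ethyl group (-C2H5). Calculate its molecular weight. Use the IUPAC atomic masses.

106.17 g/mol

Atom tally by fragment:
  benzene ring core → C:6 H:6
  (− 1 ring H displaced by substituents)
  + C2H5 → C:2 H:5
Element totals:
  C: 8
  H: 10
Molecular formula: C8H10.
  M = 8(12.011) + 10(1.008)
    = 96.088 + 10.080 = 106.168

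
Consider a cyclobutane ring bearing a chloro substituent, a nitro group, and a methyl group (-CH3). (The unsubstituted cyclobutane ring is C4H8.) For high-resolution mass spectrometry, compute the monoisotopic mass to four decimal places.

149.0244

Atom tally by fragment:
  cyclobutane ring core → C:4 H:8
  (− 3 ring H displaced by substituents)
  + Cl → Cl:1
  + NO2 → N:1 O:2
  + CH3 → C:1 H:3
Element totals:
  C: 5
  H: 8
  Cl: 1
  N: 1
  O: 2
Molecular formula: C5H8ClNO2.
  M = 5(12.0) + 8(1.007825) + 34.968853 + 14.003074 + 2(15.994915)
    = 60.000000 + 8.062600 + 34.968853 + 14.003074 + 31.989830 = 149.024357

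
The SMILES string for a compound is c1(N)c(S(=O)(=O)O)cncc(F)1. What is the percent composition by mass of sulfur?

Atom tally by fragment:
  pyridine ring core → C:5 H:5 N:1
  (− 3 ring H displaced by substituents)
  + NH2 → N:1 H:2
  + SO3H → S:1 O:3 H:1
  + F → F:1
Element totals:
  C: 5
  H: 5
  F: 1
  N: 2
  O: 3
  S: 1
Molecular formula: C5H5FN2O3S.
Molar mass = 192.164 g/mol.
Mass from S: 1 × 32.06 = 32.060 g/mol.
%S = 32.060 / 192.164 × 100 = 16.68%.

16.68%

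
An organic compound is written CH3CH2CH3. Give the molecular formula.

C3H8

Atom tally by fragment:
  CH3 → C:1 H:3
  CH2 → C:1 H:2
  CH3 → C:1 H:3
Element totals:
  C: 3
  H: 8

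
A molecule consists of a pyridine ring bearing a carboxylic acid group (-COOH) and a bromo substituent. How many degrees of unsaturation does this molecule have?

Atom tally by fragment:
  pyridine ring core → C:5 H:5 N:1
  (− 2 ring H displaced by substituents)
  + COOH → C:1 H:1 O:2
  + Br → Br:1
Element totals:
  C: 6
  H: 4
  Br: 1
  N: 1
  O: 2
Molecular formula: C6H4BrNO2.
DoU = (2C + 2 + N − H − X) / 2 = (2·6 + 2 + 1 − 4 − 1) / 2 = 5.

5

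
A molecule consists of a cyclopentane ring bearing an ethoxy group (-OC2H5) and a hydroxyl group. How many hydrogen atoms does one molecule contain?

14

Atom tally by fragment:
  cyclopentane ring core → C:5 H:10
  (− 2 ring H displaced by substituents)
  + OC2H5 → C:2 H:5 O:1
  + OH → O:1 H:1
Element totals:
  C: 7
  H: 14
  O: 2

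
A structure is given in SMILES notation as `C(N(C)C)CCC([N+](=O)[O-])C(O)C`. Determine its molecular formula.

C8H18N2O3

Atom tally by fragment:
  (CH3)2NCH2 → C:3 H:8 N:1
  CH2 → C:1 H:2
  CH2 → C:1 H:2
  CH(NO2) → C:1 H:1 N:1 O:2
  CH(OH) → C:1 H:2 O:1
  CH3 → C:1 H:3
Element totals:
  C: 8
  H: 18
  N: 2
  O: 3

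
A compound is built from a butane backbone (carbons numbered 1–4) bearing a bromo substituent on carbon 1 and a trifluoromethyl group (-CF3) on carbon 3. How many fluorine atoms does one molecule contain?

3

Atom tally by fragment:
  BrCH2 → C:1 H:2 Br:1
  CH2 → C:1 H:2
  CH(CF3) → C:2 H:1 F:3
  CH3 → C:1 H:3
Element totals:
  C: 5
  H: 8
  Br: 1
  F: 3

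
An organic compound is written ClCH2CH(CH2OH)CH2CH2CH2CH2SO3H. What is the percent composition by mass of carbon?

Atom tally by fragment:
  ClCH2 → C:1 H:2 Cl:1
  CH(CH2OH) → C:2 H:4 O:1
  CH2 → C:1 H:2
  CH2 → C:1 H:2
  CH2 → C:1 H:2
  CH2SO3H → C:1 H:3 S:1 O:3
Element totals:
  C: 7
  H: 15
  Cl: 1
  O: 4
  S: 1
Molecular formula: C7H15ClO4S.
Molar mass = 230.703 g/mol.
Mass from C: 7 × 12.011 = 84.077 g/mol.
%C = 84.077 / 230.703 × 100 = 36.44%.

36.44%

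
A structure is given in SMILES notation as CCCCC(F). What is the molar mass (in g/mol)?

90.14 g/mol

Atom tally by fragment:
  CH3 → C:1 H:3
  CH2 → C:1 H:2
  CH2 → C:1 H:2
  CH2 → C:1 H:2
  CH2F → C:1 H:2 F:1
Element totals:
  C: 5
  H: 11
  F: 1
Molecular formula: C5H11F.
  M = 5(12.011) + 11(1.008) + 18.998
    = 60.055 + 11.088 + 18.998 = 90.141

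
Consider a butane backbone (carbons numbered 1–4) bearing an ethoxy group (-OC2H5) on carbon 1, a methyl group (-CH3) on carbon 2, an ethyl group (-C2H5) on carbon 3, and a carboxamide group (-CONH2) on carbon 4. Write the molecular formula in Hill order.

C10H21NO2

Atom tally by fragment:
  C2H5OCH2 → C:3 H:7 O:1
  CH(CH3) → C:2 H:4
  CH(C2H5) → C:3 H:6
  CH2CONH2 → C:2 H:4 O:1 N:1
Element totals:
  C: 10
  H: 21
  N: 1
  O: 2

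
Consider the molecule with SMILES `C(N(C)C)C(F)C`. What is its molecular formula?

Atom tally by fragment:
  (CH3)2NCH2 → C:3 H:8 N:1
  CH(F) → C:1 H:1 F:1
  CH3 → C:1 H:3
Element totals:
  C: 5
  H: 12
  F: 1
  N: 1

C5H12FN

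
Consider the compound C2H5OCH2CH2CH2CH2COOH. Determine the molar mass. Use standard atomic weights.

146.19 g/mol

Atom tally by fragment:
  C2H5OCH2 → C:3 H:7 O:1
  CH2 → C:1 H:2
  CH2 → C:1 H:2
  CH2COOH → C:2 H:3 O:2
Element totals:
  C: 7
  H: 14
  O: 3
Molecular formula: C7H14O3.
  M = 7(12.011) + 14(1.008) + 3(15.999)
    = 84.077 + 14.112 + 47.997 = 146.186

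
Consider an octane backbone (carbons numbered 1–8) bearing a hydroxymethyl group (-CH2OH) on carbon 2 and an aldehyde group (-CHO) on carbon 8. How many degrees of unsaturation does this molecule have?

1

Atom tally by fragment:
  CH3 → C:1 H:3
  CH(CH2OH) → C:2 H:4 O:1
  CH2 → C:1 H:2
  CH2 → C:1 H:2
  CH2 → C:1 H:2
  CH2 → C:1 H:2
  CH2 → C:1 H:2
  CH2CHO → C:2 H:3 O:1
Element totals:
  C: 10
  H: 20
  O: 2
Molecular formula: C10H20O2.
DoU = (2C + 2 + N − H − X) / 2 = (2·10 + 2 + 0 − 20 − 0) / 2 = 1.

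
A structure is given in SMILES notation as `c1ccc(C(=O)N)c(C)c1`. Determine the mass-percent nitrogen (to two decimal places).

Atom tally by fragment:
  benzene ring core → C:6 H:6
  (− 2 ring H displaced by substituents)
  + CONH2 → C:1 H:2 O:1 N:1
  + CH3 → C:1 H:3
Element totals:
  C: 8
  H: 9
  N: 1
  O: 1
Molecular formula: C8H9NO.
Molar mass = 135.166 g/mol.
Mass from N: 1 × 14.007 = 14.007 g/mol.
%N = 14.007 / 135.166 × 100 = 10.36%.

10.36%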